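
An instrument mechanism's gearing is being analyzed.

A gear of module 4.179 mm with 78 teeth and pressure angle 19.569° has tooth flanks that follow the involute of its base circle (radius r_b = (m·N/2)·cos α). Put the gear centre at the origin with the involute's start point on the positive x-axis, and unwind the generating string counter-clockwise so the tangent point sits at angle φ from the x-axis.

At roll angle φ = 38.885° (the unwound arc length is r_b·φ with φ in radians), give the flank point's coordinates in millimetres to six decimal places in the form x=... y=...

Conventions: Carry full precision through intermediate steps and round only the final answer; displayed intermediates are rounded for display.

recognized (one wheel, involute flank): single-mesh tooth geometry, m = 4.179, N = 78
pitch radius r_p = m·N/2 = 4.179·78/2 = 162.981000
base radius r_b = r_p·cos α = 162.981000·cos 19.569° = 153.567024
roll angle φ = 38.885° = 0.67867128 rad
x = r_b·(cos φ + φ·sin φ) = 184.963759
y = r_b·(sin φ − φ·cos φ) = 15.276304

x=184.963759 y=15.276304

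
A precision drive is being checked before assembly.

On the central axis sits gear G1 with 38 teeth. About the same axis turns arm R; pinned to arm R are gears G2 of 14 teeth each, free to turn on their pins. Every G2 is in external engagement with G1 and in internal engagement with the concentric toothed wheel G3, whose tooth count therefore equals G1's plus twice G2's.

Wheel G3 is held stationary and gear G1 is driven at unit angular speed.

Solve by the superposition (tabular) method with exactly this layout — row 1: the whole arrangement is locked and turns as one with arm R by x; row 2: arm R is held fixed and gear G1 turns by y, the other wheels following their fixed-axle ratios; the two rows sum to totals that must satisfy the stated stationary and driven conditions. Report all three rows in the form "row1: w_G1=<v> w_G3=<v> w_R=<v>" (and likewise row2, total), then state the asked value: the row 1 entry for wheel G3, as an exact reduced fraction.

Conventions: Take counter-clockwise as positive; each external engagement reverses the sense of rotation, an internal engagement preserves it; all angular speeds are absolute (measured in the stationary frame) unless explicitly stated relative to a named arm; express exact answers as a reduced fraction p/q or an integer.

row1: w_G1=19/52 w_G3=19/52 w_R=19/52
row2: w_G1=33/52 w_G3=-19/52 w_R=0
total: w_G1=1 w_G3=0 w_R=19/52
asked value: 19/52

recognized (axles ride arm R): planetary set, 38/14/66 teeth
row 1 — lock + rotate with arm: ω_sun = ω_ring = ω_arm = x
superposition row 2 [arm held]: sun y, ring −(38/66)·y, arm 0
boundary: total ω_ring = x − (38/66)·y = 0 and total ω_sun = x + y = 1  ⇒  y = 33/52, x = 19/52
row 2 ring = −(38/66)·33/52 = -19/52
totals (row 1 + row 2): sun 19/52 + 33/52 = 1, ring 19/52 + (-19/52) = 0, arm 19/52 + 0 = 19/52
asked cell (row1, ring) = 19/52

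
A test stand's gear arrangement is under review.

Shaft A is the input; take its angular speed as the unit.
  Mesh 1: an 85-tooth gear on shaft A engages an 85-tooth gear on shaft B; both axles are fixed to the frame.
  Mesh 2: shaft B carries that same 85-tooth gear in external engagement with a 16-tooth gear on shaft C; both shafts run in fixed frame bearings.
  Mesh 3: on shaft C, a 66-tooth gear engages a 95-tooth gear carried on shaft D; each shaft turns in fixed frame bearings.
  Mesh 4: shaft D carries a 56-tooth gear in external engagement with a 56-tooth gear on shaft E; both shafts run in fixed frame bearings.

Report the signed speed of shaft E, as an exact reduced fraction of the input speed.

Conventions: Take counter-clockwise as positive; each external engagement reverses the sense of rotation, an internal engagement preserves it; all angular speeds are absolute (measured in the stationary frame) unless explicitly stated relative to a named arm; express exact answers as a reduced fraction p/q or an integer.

561/152

4-mesh fixed-axis compound train (all bearings frame-fixed)
mesh 1 [85T→85T]: |ω|/ω_in = 1×85/85 = 1, sense flips to −
mesh 2 [85T→16T]: |ω|/ω_in = 1×85/16 = 85/16, sense flips to +
mesh 3 [66T→95T]: |ω|/ω_in = (85/16)×66/95 = 561/152, sense flips to −
mesh 4 [56T→56T]: |ω|/ω_in = (561/152)×56/56 = 561/152, sense flips to +
signed output speed (× input speed) = 561/152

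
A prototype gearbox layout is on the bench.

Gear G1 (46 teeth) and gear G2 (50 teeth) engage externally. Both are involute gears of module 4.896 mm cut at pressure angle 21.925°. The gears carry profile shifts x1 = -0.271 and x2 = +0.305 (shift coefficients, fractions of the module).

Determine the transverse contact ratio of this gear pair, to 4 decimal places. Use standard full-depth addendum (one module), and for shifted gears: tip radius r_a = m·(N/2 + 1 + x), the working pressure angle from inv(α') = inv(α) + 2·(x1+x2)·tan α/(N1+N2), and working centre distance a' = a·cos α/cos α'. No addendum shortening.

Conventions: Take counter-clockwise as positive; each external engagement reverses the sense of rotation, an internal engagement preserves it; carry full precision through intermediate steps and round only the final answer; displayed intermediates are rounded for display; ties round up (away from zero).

recognized (one external pair, fixed centres): single-mesh tooth geometry, m = 4.896, N1 = 46, N2 = 50
base radii: r_b1 = 104.463448, r_b2 = 113.547226
tip radii: r_a1 = 116.177184, r_a2 = 128.789280
inv(α') = inv(21.925°) + 2·(-0.271+0.305)·tan α/(46+50) = 0.02012602  ⇒  α' = 22.02532°
a' = a·cos α / cos α' = 235.0080·cos 21.925°/cos 22.02532° = 235.174102
action lengths: √(r_a1²−r_b1²) = 50.838234, √(r_a2²−r_b2²) = 60.775867
base pitch p_b = π·m·cos α = 14.268765
CR = (50.838234 + 60.775867 − 235.174102·sin 22.02532°)/14.268765 = 1.641345
contact ratio ≈ 1.6413

1.6413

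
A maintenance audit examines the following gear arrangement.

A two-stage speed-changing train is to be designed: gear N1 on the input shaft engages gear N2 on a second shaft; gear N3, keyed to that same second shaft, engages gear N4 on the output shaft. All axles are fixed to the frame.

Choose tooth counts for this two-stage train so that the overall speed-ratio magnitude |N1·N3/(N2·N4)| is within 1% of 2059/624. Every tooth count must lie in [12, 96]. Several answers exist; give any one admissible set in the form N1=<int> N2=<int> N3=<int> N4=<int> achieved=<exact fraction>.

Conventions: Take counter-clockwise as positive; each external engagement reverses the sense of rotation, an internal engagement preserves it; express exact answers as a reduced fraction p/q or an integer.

class = fixed-axis compound train [2-stage, 2059/624 wanted]
target = 2059/624 in lowest terms: an exact hit needs N1·N3 = k·2059 and N2·N4 = k·624 for one integer k, every count in [12, 96]; additionally prefer no 1:1 stage (N1 ≠ N2, N3 ≠ N4)
k = 1: N1·N3 = 2059 = 29·71, N2·N4 = 624 = 12·52
achieved = 29·71/(12·52) = 2059/624; |achieved − target| = 0 ≤ 2059/62400 ✓

N1=29 N2=12 N3=71 N4=52 achieved=2059/624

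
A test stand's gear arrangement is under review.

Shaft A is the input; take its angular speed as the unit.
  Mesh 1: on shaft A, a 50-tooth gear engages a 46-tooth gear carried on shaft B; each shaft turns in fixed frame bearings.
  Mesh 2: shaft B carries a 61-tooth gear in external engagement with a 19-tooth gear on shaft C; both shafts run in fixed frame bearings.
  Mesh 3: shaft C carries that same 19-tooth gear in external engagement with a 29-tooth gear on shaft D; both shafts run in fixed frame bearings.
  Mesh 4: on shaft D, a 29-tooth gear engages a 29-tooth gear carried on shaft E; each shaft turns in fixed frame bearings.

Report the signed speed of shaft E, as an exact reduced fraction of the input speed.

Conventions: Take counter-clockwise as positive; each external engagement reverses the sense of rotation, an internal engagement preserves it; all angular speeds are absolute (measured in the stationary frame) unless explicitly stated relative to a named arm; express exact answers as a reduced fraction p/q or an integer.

4-mesh fixed-axis compound train (all bearings frame-fixed)
mesh 1 [50T→46T]: |ω|/ω_in = 1×50/46 = 25/23, sense flips to −
mesh 2 [61T→19T]: |ω|/ω_in = (25/23)×61/19 = 1525/437, sense flips to +
mesh 3 [19T→29T]: |ω|/ω_in = (1525/437)×19/29 = 1525/667, sense flips to −
mesh 4 [29T→29T]: |ω|/ω_in = (1525/667)×29/29 = 1525/667, sense flips to +
signed output speed (× input speed) = 1525/667

1525/667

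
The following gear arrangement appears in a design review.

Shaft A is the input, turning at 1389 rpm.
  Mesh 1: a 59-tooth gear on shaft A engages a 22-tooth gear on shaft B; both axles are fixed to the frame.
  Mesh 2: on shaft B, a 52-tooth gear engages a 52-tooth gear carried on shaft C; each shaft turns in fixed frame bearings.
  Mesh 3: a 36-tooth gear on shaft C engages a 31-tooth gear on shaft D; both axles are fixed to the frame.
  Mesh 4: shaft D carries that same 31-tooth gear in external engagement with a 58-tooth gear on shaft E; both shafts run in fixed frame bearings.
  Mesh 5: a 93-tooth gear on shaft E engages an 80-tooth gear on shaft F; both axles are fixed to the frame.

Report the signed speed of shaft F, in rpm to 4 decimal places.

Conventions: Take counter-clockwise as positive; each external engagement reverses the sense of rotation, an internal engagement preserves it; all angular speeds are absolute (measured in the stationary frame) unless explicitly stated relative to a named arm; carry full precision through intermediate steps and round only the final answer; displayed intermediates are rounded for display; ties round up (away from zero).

-2687.8130 rpm

5-mesh fixed-axis compound train (all bearings frame-fixed)
mesh 1 [59T→22T]: ω = 1389.0000×59/22 = 3725.0455 rpm, sense flips to −
mesh 2 [52T→52T]: ω = 3725.0455×52/52 = 3725.0455 rpm, sense flips to +
mesh 3 [36T→31T]: ω = 3725.0455×36/31 = 4325.8592 rpm, sense flips to −
mesh 4 [31T→58T]: ω = 4325.8592×31/58 = 2312.0972 rpm, sense flips to +
mesh 5 [93T→80T]: ω = 2312.0972×93/80 = 2687.8130 rpm, sense flips to −
signed output speed = -2687.8130 rpm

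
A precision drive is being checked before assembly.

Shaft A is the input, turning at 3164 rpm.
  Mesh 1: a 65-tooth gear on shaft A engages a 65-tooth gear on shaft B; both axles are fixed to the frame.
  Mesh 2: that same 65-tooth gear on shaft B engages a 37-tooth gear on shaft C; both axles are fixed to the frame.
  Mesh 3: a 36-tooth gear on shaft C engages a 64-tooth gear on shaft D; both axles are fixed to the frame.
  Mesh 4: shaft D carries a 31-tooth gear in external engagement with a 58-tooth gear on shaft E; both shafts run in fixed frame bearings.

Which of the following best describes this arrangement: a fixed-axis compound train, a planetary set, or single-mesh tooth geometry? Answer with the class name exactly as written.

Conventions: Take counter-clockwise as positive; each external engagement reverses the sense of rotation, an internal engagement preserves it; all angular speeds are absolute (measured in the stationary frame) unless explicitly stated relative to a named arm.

recognized (5 fixed axles, 4 meshes): fixed-axis compound train
classification: fixed-axis compound train

fixed-axis compound train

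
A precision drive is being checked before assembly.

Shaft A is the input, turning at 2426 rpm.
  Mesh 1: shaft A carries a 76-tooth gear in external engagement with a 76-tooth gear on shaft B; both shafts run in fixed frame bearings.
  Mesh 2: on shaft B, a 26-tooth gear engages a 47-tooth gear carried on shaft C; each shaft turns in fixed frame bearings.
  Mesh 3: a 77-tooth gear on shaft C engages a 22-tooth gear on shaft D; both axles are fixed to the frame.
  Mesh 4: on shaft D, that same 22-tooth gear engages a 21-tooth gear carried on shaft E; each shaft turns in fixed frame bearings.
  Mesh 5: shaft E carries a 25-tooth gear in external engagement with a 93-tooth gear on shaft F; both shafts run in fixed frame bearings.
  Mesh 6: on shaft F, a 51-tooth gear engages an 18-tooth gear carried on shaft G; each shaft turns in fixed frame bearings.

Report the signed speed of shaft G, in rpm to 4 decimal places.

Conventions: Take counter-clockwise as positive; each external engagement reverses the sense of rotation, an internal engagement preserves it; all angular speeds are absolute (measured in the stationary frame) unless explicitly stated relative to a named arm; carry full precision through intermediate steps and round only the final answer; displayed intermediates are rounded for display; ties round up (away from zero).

+3747.9384 rpm

topology: fixed-axis compound train — 6 meshes, A→G
mesh 1 [76T→76T]: ω = 2426.0000×76/76 = 2426.0000 rpm, sense flips to −
mesh 2 [26T→47T]: ω = 2426.0000×26/47 = 1342.0426 rpm, sense flips to +
mesh 3 [77T→22T]: ω = 1342.0426×77/22 = 4697.1489 rpm, sense flips to −
mesh 4 [22T→21T]: ω = 4697.1489×22/21 = 4920.8227 rpm, sense flips to +
mesh 5 [25T→93T]: ω = 4920.8227×25/93 = 1322.8018 rpm, sense flips to −
mesh 6 [51T→18T]: ω = 1322.8018×51/18 = 3747.9384 rpm, sense flips to +
signed output speed = +3747.9384 rpm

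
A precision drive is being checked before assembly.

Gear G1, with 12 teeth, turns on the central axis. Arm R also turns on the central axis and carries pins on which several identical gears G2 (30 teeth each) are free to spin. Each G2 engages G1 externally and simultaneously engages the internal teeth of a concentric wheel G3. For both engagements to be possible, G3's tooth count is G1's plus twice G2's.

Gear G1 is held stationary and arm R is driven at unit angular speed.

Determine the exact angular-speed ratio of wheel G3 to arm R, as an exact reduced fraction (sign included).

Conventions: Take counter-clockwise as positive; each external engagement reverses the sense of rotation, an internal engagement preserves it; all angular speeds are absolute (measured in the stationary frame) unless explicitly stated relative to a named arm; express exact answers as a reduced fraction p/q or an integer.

planetary set (12T centre, 30T on arm, 72T internal) — Willis relation
ring teeth: 12 + 2·30 = 72
12(ω_sun−ω_arm) = −72(ω_ring−ω_arm),  ω_sun = 0, ω_arm = 1
ω_ring = 1 − (12/72)(0−1) = 7/6
ω_out/ω_in = 7/6

7/6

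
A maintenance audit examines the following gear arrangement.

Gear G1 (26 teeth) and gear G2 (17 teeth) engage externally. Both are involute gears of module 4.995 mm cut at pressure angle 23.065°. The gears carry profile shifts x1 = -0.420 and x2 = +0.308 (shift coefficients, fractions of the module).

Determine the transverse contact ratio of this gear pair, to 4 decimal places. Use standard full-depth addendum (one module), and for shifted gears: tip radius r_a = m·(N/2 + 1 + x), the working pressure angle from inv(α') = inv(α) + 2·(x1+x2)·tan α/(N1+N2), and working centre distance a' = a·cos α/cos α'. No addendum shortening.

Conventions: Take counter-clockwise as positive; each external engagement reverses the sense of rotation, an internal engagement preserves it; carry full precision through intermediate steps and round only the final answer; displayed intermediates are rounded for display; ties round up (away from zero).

1.4605

topology: single-mesh involute geometry — m = 4.995, 26T/17T pair
base radii: r_b1 = 59.744160, r_b2 = 39.063490
tip radii: r_a1 = 67.832100, r_a2 = 48.990960
inv(α') = inv(23.065°) + 2·(-0.420+0.308)·tan α/(26+17) = 0.02103594  ⇒  α' = 22.33892°
a' = a·cos α / cos α' = 107.3925·cos 23.065°/cos 22.33892° = 106.824653
action lengths: √(r_a1²−r_b1²) = 32.122097, √(r_a2²−r_b2²) = 29.566162
base pitch p_b = π·m·cos α = 14.437832
CR = (32.122097 + 29.566162 − 106.824653·sin 22.33892°)/14.437832 = 1.460459
contact ratio ≈ 1.4605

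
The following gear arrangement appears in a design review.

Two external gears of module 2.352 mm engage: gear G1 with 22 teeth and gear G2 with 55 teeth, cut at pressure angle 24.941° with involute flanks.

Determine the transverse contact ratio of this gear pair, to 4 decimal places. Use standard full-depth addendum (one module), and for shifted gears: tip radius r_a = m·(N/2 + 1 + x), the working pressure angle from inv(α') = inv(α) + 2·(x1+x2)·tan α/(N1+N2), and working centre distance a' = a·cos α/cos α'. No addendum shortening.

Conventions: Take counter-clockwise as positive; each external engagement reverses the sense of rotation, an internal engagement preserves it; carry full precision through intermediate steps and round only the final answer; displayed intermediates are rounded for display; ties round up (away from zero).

1.4879

topology: single-mesh involute geometry — m = 2.352, 22T/55T pair
base radii: r_b1 = 23.459242, r_b2 = 58.648105
tip radii: r_a1 = 28.224000, r_a2 = 67.032000
no profile shift: α' = α, a' = a
action lengths: √(r_a1²−r_b1²) = 15.692614, √(r_a2²−r_b2²) = 32.460574
base pitch p_b = π·m·cos α = 6.699944
CR = (15.692614 + 32.460574 − 90.552000·sin 24.94100°)/6.699944 = 1.487891
contact ratio ≈ 1.4879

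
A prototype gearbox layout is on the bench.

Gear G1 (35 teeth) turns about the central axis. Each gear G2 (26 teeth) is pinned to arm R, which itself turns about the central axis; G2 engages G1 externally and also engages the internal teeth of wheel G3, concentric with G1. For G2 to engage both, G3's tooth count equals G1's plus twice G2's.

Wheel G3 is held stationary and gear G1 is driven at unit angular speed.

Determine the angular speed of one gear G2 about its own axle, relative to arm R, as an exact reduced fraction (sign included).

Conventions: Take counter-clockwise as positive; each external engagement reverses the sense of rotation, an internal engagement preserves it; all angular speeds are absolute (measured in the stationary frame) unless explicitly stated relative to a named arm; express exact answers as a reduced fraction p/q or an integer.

-3045/3172

class = planetary set [G3 = 35+2·26 = 87; Willis about the carrier]
ring teeth: 35 + 2·26 = 87
35(ω_sun−ω_arm) = −87(ω_ring−ω_arm),  ω_ring = 0, ω_sun = 1
35(1−ω_arm) = −87(0−ω_arm)  ⇒  122·ω_arm = 35  ⇒  ω_arm = 35/122
sun–planet mesh: 35·(1−35/122) = −26·(ω_p−ω_arm)  ⇒  ω_p−ω_arm = -3045/3172
exact speed ratio = -3045/3172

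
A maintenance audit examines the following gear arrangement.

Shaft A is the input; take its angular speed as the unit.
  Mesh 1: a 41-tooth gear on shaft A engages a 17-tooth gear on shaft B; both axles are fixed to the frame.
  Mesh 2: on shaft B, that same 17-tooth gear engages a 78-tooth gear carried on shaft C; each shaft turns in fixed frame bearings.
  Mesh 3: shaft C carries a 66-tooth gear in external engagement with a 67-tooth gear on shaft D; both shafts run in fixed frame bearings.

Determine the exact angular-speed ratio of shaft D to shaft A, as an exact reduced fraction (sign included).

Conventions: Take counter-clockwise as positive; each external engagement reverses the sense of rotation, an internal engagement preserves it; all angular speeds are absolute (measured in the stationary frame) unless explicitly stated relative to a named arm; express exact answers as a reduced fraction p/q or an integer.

class = fixed-axis compound train [3 meshes; 3 ratios multiply, 3 sense flips]
mesh 1 [41T→17T]: running ratio 41/17, sense −
mesh 2 [17T→78T]: running ratio 41/78, sense +
mesh 3 [66T→67T]: running ratio 451/871, sense −
ω_out/ω_in = -451/871

-451/871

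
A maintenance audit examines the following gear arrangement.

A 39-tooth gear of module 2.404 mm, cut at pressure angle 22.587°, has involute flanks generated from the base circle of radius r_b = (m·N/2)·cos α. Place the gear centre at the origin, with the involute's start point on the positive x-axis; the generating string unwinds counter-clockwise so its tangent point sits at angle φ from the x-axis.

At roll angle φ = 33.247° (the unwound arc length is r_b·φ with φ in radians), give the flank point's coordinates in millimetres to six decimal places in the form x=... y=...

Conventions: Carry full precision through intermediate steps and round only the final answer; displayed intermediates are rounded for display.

x=49.967177 y=2.725114

recognized (one wheel, involute flank): single-mesh tooth geometry, m = 2.404, N = 39
pitch radius r_p = m·N/2 = 2.404·39/2 = 46.878000
base radius r_b = r_p·cos α = 46.878000·cos 22.587° = 43.282335
roll angle φ = 33.247° = 0.58026962 rad
x = r_b·(cos φ + φ·sin φ) = 49.967177
y = r_b·(sin φ − φ·cos φ) = 2.725114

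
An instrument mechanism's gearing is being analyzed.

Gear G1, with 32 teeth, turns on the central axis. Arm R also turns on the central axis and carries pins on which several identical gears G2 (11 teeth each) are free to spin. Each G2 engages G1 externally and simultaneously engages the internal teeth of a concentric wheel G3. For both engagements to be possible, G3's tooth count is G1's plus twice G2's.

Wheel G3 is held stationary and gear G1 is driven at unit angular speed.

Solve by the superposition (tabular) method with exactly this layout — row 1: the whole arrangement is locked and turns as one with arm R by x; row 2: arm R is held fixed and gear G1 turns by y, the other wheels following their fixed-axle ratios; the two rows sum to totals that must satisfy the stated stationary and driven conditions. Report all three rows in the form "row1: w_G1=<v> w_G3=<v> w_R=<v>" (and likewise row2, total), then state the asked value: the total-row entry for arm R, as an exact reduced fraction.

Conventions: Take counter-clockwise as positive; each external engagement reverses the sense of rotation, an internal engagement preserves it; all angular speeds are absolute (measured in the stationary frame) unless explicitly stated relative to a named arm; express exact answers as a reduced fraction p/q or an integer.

recognized (axles ride arm R): planetary set, 32/11/54 teeth
row 1: whole set turns with the arm by x
superposition row 2 [arm held]: sun y, ring −(32/54)·y, arm 0
boundary: total ω_ring = x − (32/54)·y = 0 and total ω_sun = x + y = 1  ⇒  y = 27/43, x = 16/43
row 2 ring = −(32/54)·27/43 = -16/43
totals (row 1 + row 2): sun 16/43 + 27/43 = 1, ring 16/43 + (-16/43) = 0, arm 16/43 + 0 = 16/43
asked cell (total, arm) = 16/43

row1: w_G1=16/43 w_G3=16/43 w_R=16/43
row2: w_G1=27/43 w_G3=-16/43 w_R=0
total: w_G1=1 w_G3=0 w_R=16/43
asked value: 16/43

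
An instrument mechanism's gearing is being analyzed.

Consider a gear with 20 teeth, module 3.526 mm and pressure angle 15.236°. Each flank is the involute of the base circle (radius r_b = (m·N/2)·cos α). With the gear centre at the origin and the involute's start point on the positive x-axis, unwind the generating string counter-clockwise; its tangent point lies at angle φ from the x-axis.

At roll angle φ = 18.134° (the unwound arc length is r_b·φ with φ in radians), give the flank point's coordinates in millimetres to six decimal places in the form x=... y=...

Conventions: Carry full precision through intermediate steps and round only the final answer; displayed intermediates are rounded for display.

x=35.682174 y=0.355941

topology: single-mesh involute geometry — m = 3.526, N = 20
pitch radius r_p = m·N/2 = 3.526·20/2 = 35.260000
base radius r_b = r_p·cos α = 35.260000·cos 15.236° = 34.020666
roll angle φ = 18.134° = 0.31649801 rad
x = r_b·(cos φ + φ·sin φ) = 35.682174
y = r_b·(sin φ − φ·cos φ) = 0.355941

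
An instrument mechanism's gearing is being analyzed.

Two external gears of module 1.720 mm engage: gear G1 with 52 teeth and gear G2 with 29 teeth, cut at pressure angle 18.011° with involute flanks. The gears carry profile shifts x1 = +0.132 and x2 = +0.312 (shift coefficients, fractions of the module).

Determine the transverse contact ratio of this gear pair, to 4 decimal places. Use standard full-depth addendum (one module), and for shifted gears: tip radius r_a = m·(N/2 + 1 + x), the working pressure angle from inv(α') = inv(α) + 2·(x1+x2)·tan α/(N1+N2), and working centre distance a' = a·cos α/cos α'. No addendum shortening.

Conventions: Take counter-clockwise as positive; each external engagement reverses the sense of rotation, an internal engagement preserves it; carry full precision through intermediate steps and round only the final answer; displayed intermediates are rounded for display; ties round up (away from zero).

recognized (one external pair, fixed centres): single-mesh tooth geometry, m = 1.720, N1 = 52, N2 = 29
base radii: r_b1 = 42.528594, r_b2 = 23.717869
tip radii: r_a1 = 46.667040, r_a2 = 27.196640
inv(α') = inv(18.011°) + 2·(+0.132+0.312)·tan α/(52+29) = 0.01434512  ⇒  α' = 19.75487°
a' = a·cos α / cos α' = 69.6600·cos 18.011°/cos 19.75487° = 70.389050
action lengths: √(r_a1²−r_b1²) = 19.212791, √(r_a2²−r_b2²) = 13.308640
base pitch p_b = π·m·cos α = 5.138751
CR = (19.212791 + 13.308640 − 70.389050·sin 19.75487°)/5.138751 = 1.698888
contact ratio ≈ 1.6989

1.6989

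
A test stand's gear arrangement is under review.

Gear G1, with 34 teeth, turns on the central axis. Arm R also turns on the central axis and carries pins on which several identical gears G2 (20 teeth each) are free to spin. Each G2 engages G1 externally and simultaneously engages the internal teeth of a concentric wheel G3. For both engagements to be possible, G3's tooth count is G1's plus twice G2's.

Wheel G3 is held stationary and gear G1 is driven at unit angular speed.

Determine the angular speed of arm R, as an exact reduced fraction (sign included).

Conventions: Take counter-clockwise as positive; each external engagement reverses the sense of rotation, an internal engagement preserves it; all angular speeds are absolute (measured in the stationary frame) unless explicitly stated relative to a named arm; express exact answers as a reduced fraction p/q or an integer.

class = planetary set [G3 = 34+2·20 = 74; Willis about the carrier]
ring teeth: 34 + 2·20 = 74
34(ω_sun−ω_arm) = −74(ω_ring−ω_arm),  ω_ring = 0, ω_sun = 1
34(1−ω_arm) = −74(0−ω_arm)  ⇒  108·ω_arm = 34  ⇒  ω_arm = 17/54
exact speed ratio = 17/54

17/54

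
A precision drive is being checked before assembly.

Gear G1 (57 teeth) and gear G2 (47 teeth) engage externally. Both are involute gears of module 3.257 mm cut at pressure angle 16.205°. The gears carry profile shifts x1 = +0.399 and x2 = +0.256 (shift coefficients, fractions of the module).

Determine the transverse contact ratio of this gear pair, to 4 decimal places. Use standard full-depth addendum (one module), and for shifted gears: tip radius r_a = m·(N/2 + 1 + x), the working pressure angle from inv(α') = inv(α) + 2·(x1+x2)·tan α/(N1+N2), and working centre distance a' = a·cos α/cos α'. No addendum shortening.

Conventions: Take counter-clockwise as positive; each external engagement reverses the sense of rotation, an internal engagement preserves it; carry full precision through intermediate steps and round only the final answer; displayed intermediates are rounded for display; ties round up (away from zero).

1.8697

single-mesh involute tooth geometry (57T engaging 47T at module 3.257)
base radii: r_b1 = 89.136521, r_b2 = 73.498535
tip radii: r_a1 = 97.381043, r_a2 = 80.630292
inv(α') = inv(16.205°) + 2·(+0.399+0.256)·tan α/(57+47) = 0.01145160  ⇒  α' = 18.36704°
a' = a·cos α / cos α' = 169.3640·cos 16.205°/cos 18.36704° = 171.364816
action lengths: √(r_a1²−r_b1²) = 39.214132, √(r_a2²−r_b2²) = 33.154327
base pitch p_b = π·m·cos α = 9.825636
CR = (39.214132 + 33.154327 − 171.364816·sin 18.36704°)/9.825636 = 1.869688
contact ratio ≈ 1.8697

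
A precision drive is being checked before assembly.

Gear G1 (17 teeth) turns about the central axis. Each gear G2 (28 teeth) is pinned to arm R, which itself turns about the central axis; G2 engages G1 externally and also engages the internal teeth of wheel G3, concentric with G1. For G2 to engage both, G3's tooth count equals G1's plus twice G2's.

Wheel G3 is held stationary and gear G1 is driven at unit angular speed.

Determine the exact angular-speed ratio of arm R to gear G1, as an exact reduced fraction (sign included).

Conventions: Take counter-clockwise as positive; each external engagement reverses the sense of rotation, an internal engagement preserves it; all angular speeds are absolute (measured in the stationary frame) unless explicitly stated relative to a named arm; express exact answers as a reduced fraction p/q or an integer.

planetary set (17T centre, 28T on arm, 73T internal) — Willis relation
ring teeth: 17 + 2·28 = 73
17(ω_sun−ω_arm) = −73(ω_ring−ω_arm),  ω_ring = 0, ω_sun = 1
17(1−ω_arm) = −73(0−ω_arm)  ⇒  90·ω_arm = 17  ⇒  ω_arm = 17/90
ω_out/ω_in = 17/90

17/90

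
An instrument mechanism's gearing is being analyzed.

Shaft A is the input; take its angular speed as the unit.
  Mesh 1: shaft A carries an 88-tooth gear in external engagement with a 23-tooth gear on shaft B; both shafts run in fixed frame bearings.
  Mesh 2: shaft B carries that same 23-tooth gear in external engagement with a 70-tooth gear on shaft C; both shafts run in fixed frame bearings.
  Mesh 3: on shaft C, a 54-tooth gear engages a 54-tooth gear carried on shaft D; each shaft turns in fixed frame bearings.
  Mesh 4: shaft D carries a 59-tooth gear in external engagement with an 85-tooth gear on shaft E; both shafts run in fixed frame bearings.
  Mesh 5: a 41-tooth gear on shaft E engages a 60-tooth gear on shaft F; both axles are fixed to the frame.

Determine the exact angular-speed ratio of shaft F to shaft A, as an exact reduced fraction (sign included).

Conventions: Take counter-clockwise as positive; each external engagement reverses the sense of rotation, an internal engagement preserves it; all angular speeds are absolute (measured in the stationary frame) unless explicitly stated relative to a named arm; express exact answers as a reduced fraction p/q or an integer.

class = fixed-axis compound train [5 meshes; 5 ratios multiply, 5 sense flips]
mesh 1 [88T→23T]: running ratio 88/23, sense −
mesh 2 [23T→70T]: running ratio 44/35, sense +
mesh 3 [54T→54T]: running ratio 44/35, sense −
mesh 4 [59T→85T]: running ratio 2596/2975, sense +
mesh 5 [41T→60T]: running ratio 26609/44625, sense −
ω_out/ω_in = -26609/44625

-26609/44625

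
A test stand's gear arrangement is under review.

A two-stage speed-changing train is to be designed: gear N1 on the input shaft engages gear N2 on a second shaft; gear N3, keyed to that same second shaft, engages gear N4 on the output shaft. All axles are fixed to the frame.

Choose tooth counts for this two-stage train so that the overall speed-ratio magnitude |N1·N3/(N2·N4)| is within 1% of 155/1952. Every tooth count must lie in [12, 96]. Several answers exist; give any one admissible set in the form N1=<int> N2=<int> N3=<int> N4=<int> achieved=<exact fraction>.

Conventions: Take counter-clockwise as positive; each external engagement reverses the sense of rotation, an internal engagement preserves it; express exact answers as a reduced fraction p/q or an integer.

class = fixed-axis compound train [2-stage, 155/1952 wanted]
target = 155/1952 in lowest terms: an exact hit needs N1·N3 = k·155 and N2·N4 = k·1952 for one integer k, every count in [12, 96]; additionally prefer no 1:1 stage (N1 ≠ N2, N3 ≠ N4)
k = 1…2: no 1:1-free in-range split of k·155 and k·1952 into factor pairs; take k = 3
k = 3: N1·N3 = 465 = 15·31, N2·N4 = 5856 = 61·96
achieved = 15·31/(61·96) = 155/1952; |achieved − target| = 0 ≤ 31/39040 ✓

N1=15 N2=61 N3=31 N4=96 achieved=155/1952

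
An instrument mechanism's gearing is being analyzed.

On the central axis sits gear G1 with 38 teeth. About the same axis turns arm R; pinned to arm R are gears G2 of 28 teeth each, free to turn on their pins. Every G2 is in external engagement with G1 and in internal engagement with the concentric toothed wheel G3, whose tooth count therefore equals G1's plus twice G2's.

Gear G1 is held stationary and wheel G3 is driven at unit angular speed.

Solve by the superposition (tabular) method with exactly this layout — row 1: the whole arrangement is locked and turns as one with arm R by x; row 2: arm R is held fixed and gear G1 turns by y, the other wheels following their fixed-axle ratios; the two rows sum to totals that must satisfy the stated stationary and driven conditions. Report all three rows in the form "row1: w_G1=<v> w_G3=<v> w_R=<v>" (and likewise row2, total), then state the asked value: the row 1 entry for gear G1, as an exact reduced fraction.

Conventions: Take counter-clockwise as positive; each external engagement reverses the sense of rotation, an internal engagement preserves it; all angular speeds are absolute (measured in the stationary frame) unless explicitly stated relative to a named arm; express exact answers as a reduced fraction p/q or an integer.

row1: w_G1=47/66 w_G3=47/66 w_R=47/66
row2: w_G1=-47/66 w_G3=19/66 w_R=0
total: w_G1=0 w_G3=1 w_R=47/66
asked value: 47/66

planetary set (38T centre, 28T on arm, 94T internal) — Willis relation
row 1: whole set turns with the arm by x
row 2 (arm held, sun turns y): ω_ring = −(38/94)·y, ω_arm = 0
boundary: total ω_sun = x + y = 0 and total ω_ring = x − (38/94)·y = 1  ⇒  y = -47/66, x = 47/66
row 2 ring = −(38/94)·(-47/66) = 19/66
totals (row 1 + row 2): sun 47/66 + (-47/66) = 0, ring 47/66 + 19/66 = 1, arm 47/66 + 0 = 47/66
asked cell (row1, sun) = 47/66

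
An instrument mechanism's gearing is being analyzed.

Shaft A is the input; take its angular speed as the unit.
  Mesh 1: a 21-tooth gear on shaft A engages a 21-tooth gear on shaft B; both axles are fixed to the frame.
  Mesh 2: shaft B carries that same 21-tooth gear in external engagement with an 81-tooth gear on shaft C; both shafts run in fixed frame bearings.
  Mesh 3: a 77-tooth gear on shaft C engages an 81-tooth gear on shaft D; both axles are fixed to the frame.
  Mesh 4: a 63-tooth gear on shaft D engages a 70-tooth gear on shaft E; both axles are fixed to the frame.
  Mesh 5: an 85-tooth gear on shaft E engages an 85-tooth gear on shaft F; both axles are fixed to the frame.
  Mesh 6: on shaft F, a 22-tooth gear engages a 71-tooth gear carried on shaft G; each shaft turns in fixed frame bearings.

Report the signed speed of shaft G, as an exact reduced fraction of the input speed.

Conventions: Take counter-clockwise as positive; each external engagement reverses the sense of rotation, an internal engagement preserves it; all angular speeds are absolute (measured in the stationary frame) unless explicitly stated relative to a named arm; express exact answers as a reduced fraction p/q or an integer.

5929/86265

6-mesh fixed-axis compound train (all bearings frame-fixed)
mesh 1 [21T→21T]: |ω|/ω_in = 1×21/21 = 1, sense flips to −
mesh 2 [21T→81T]: |ω|/ω_in = 1×21/81 = 7/27, sense flips to +
mesh 3 [77T→81T]: |ω|/ω_in = (7/27)×77/81 = 539/2187, sense flips to −
mesh 4 [63T→70T]: |ω|/ω_in = (539/2187)×63/70 = 539/2430, sense flips to +
mesh 5 [85T→85T]: |ω|/ω_in = (539/2430)×85/85 = 539/2430, sense flips to −
mesh 6 [22T→71T]: |ω|/ω_in = (539/2430)×22/71 = 5929/86265, sense flips to +
signed output speed (× input speed) = 5929/86265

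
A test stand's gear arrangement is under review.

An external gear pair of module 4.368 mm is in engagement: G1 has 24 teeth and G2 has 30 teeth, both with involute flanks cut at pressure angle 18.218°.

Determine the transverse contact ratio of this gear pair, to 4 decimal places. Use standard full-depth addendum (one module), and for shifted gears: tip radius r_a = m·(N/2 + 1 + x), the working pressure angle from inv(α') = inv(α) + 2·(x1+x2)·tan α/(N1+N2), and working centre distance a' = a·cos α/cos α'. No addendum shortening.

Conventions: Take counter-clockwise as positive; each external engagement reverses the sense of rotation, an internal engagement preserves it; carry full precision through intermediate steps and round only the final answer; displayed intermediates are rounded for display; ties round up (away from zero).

topology: single-mesh involute geometry — m = 4.368, 24T/30T pair
base radii: r_b1 = 49.788589, r_b2 = 62.235737
tip radii: r_a1 = 56.784000, r_a2 = 69.888000
no profile shift: α' = α, a' = a
action lengths: √(r_a1²−r_b1²) = 27.304194, √(r_a2²−r_b2²) = 31.796944
base pitch p_b = π·m·cos α = 13.034622
CR = (27.304194 + 31.796944 − 117.936000·sin 18.21800°)/13.034622 = 1.705490
contact ratio ≈ 1.7055

1.7055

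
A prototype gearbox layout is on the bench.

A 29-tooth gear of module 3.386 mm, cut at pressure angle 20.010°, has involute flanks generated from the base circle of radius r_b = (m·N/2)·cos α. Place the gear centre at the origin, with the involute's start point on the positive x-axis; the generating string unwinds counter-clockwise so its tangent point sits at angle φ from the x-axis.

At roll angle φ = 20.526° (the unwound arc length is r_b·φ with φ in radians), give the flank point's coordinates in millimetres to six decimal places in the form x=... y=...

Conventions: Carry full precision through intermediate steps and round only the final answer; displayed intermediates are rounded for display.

x=48.999222 y=0.697996

topology: single-mesh involute geometry — m = 3.386, N = 29
pitch radius r_p = m·N/2 = 3.386·29/2 = 49.097000
base radius r_b = r_p·cos α = 49.097000·cos 20.010° = 46.133157
roll angle φ = 20.526° = 0.35824628 rad
x = r_b·(cos φ + φ·sin φ) = 48.999222
y = r_b·(sin φ − φ·cos φ) = 0.697996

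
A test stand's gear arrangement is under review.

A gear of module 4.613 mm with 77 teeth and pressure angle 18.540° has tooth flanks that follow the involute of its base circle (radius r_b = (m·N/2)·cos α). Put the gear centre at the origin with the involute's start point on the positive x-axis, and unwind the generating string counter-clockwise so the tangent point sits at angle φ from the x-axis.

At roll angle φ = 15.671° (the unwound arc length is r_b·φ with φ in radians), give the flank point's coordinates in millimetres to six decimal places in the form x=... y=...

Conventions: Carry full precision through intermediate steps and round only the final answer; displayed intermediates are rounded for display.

single-mesh involute tooth geometry (77T wheel at module 4.613)
pitch radius r_p = m·N/2 = 4.613·77/2 = 177.600500
base radius r_b = r_p·cos α = 177.600500·cos 18.540° = 168.383372
roll angle φ = 15.671° = 0.27351055 rad
x = r_b·(cos φ + φ·sin φ) = 174.564285
y = r_b·(sin φ − φ·cos φ) = 1.139850

x=174.564285 y=1.139850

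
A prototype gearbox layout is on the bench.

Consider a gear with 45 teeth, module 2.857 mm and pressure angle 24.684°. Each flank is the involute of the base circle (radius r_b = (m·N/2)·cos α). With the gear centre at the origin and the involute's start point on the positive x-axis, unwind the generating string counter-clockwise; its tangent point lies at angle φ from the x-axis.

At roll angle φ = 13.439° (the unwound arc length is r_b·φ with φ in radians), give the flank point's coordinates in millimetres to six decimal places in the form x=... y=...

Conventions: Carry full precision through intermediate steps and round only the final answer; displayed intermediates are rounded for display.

recognized (one wheel, involute flank): single-mesh tooth geometry, m = 2.857, N = 45
pitch radius r_p = m·N/2 = 2.857·45/2 = 64.282500
base radius r_b = r_p·cos α = 64.282500·cos 24.684° = 58.408676
roll angle φ = 13.439° = 0.23455480 rad
x = r_b·(cos φ + φ·sin φ) = 59.993349
y = r_b·(sin φ − φ·cos φ) = 0.249861

x=59.993349 y=0.249861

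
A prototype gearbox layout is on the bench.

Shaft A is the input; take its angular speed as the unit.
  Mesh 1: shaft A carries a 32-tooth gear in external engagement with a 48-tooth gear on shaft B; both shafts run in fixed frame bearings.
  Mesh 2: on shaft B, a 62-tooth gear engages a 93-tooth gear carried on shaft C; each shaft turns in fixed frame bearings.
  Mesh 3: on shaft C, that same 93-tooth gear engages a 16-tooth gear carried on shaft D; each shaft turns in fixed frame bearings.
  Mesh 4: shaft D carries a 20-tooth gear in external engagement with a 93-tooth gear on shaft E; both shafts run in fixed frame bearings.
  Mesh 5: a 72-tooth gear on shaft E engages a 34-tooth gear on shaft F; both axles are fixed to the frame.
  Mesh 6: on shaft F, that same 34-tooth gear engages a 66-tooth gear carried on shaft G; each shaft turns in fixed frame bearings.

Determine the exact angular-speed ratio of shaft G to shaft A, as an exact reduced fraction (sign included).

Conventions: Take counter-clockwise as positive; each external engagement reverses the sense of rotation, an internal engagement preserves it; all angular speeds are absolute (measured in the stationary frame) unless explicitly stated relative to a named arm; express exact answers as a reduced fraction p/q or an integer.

20/33

class = fixed-axis compound train [6 meshes; 6 ratios multiply, 6 sense flips]
mesh 1 [32T→48T]: running ratio 2/3, sense −
mesh 2 [62T→93T]: running ratio 4/9, sense +
mesh 3 [93T→16T]: running ratio 31/12, sense −
mesh 4 [20T→93T]: running ratio 5/9, sense +
mesh 5 [72T→34T]: running ratio 20/17, sense −
mesh 6 [34T→66T]: running ratio 20/33, sense +
ω_out/ω_in = 20/33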